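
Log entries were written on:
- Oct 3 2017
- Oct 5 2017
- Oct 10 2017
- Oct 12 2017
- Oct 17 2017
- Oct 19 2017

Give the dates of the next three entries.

Oct 24 2017, Oct 26 2017, Oct 31 2017

Gaps: 2, 5, 2, 5, 2 days — not constant, but cyclic with period 2.
The events fall on every Tuesday and Thursday.
The following Tuesday is Oct 24 2017.
The following Thursday is Oct 26 2017.
Next Tuesday: Oct 31 2017.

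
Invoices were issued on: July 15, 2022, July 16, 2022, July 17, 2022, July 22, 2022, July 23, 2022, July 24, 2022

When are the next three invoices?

The gap pattern 1, 1, 5, 1, 1 repeats every 3 events.
These are the Fridays, Saturdays and Sundays of each week.
Next Friday: July 29, 2022.
Next Saturday: July 30, 2022.
The following Sunday is July 31, 2022.

July 29, 2022; July 30, 2022; July 31, 2022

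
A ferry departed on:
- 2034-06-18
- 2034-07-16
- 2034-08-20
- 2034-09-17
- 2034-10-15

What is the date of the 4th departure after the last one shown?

2035-02-18

All dates are Sundays, 28, 35, 28, 28 days apart.
Specifically, the 3rd Sunday of each month.
3rd Sunday of November 2034: 2034-11-19.
3rd Sunday of December 2034: 2034-12-17.
January 2035 — 3rd Sunday is 2035-01-21.
3rd Sunday of February 2035: 2035-02-18.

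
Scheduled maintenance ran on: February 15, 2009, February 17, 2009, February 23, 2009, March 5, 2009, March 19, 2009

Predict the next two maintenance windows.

Intervals are 2, 6, 10, 14 days — an arithmetic progression with common difference 4.
Next gap: 18 days. March 19, 2009 + 18 days = April 6, 2009.
Next gap: 22 days. April 6, 2009 + 22 days = April 28, 2009.

April 6, 2009; April 28, 2009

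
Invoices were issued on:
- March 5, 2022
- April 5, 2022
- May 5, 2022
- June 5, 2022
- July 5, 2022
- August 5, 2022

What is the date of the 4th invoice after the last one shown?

December 5, 2022

Each date is the 5th; the gaps (31, 30, 31, 30, 31) track the month lengths.
The rule is the 5th of each month.
September 2022: September 5, 2022.
Next: October 2022 → October 5, 2022.
November 2022: November 5, 2022.
Next: December 2022 → December 5, 2022.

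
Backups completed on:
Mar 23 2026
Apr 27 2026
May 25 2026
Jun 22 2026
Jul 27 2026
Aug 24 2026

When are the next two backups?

Sep 28 2026, Oct 26 2026

These are Mondays at 28- or 35-day spacing (35, 28, 28, 35, 28).
The pattern: 4th Monday of the month.
4th Monday of September 2026: Sep 28 2026.
4th Monday of October 2026: Oct 26 2026.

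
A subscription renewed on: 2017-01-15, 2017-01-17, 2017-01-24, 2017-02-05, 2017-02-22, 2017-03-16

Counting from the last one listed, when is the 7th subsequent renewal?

2018-01-04

Intervals are 2, 7, 12, 17, 22 days — an arithmetic progression with common difference 5.
Next gap: 27 days. 2017-03-16 + 27 days = 2017-04-12.
Next gap: 32 days. 2017-04-12 + 32 days = 2017-05-14.
Next gap: 37 days. 2017-05-14 + 37 days = 2017-06-20.
Next gap: 42 days. 2017-06-20 + 42 days = 2017-08-01.
Next gap: 47 days. 2017-08-01 + 47 days = 2017-09-17.
Next gap: 52 days. 2017-09-17 + 52 days = 2017-11-08.
Next gap: 57 days. 2017-11-08 + 57 days = 2018-01-04.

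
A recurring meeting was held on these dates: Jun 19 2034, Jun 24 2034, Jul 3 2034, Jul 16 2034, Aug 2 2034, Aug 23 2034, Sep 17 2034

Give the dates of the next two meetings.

Oct 16 2034, Nov 18 2034

Gaps: 5, 9, 13, 17, 21, 25 days — each gap is 4 larger than the previous one.
Next gap: 29 days. Sep 17 2034 + 29 days = Oct 16 2034.
Next gap: 33 days. Oct 16 2034 + 33 days = Nov 18 2034.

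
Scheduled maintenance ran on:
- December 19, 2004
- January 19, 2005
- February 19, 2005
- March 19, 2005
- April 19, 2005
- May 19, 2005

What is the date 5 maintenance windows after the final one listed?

October 19, 2005

The day-of-month is always 19 (31, 31, 28, 31, 30 days between events).
So this recurs on the 19th of each month.
Next: June 2005 → June 19, 2005.
July 2005: July 19, 2005.
August 2005: August 19, 2005.
September 2005: September 19, 2005.
October 2005: October 19, 2005.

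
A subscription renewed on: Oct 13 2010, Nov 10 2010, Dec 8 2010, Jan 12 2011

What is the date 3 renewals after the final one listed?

Gaps: 28, 28, 35 days — a mix of 28 and 35. Every date is a Wednesday.
Each is the 2nd Wednesday of its month.
February 2011 — 2nd Wednesday is Feb 9 2011.
2nd Wednesday of March 2011: Mar 9 2011.
April 2011 — 2nd Wednesday is Apr 13 2011.

Apr 13 2011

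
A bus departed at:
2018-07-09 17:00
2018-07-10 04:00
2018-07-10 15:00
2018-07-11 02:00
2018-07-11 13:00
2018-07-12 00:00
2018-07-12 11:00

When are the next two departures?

The interval is a steady 11 hours (11, 11, 11, 11, 11, 11).
2018-07-12 11:00 + 11 h = 2018-07-12 22:00.
2018-07-12 22:00 + 11 h = 2018-07-13 09:00.

2018-07-12 22:00, 2018-07-13 09:00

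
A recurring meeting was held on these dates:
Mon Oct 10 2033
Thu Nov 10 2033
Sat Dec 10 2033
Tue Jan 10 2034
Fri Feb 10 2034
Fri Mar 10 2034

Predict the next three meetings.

Gaps: 31, 30, 31, 31, 28 days — not constant. Every event is on the 10th of the month.
Pattern: the 10th of each month.
Next: April 2034 → Mon Apr 10 2034.
Next: May 2034 → Wed May 10 2034.
June 2034: Sat Jun 10 2034.

Mon Apr 10 2034, Wed May 10 2034, Sat Jun 10 2034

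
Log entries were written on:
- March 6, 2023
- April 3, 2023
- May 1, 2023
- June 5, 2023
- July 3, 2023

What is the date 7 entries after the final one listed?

February 5, 2024

Gaps: 28, 28, 35, 28 days — a mix of 28 and 35. Every date is a Monday.
Each is the 1st Monday of its month.
August 2023 — 1st Monday is August 7, 2023.
1st Monday of September 2023: September 4, 2023.
October 2023 — 1st Monday is October 2, 2023.
1st Monday of November 2023: November 6, 2023.
1st Monday of December 2023: December 4, 2023.
January 2024 — 1st Monday is January 1, 2024.
1st Monday of February 2024: February 5, 2024.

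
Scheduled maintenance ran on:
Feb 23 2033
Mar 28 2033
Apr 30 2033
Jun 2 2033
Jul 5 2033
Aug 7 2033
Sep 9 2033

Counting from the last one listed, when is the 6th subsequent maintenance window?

Mar 26 2034

Gaps between consecutive events: 33, 33, 33, 33, 33, 33 days — a constant 33-day interval.
Sep 9 2033 + 33 days = Oct 12 2033.
Oct 12 2033 + 33 days = Nov 14 2033.
Nov 14 2033 + 33 days = Dec 17 2033.
Dec 17 2033 + 33 days = Jan 19 2034.
Jan 19 2034 + 33 days = Feb 21 2034.
Feb 21 2034 + 33 days = Mar 26 2034.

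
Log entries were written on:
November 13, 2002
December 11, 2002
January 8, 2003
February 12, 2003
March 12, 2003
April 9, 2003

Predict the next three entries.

May 14, 2003; June 11, 2003; July 9, 2003

Gaps: 28, 28, 35, 28, 28 days — a mix of 28 and 35. Every date is a Wednesday.
Each is the 2nd Wednesday of its month.
May 2003 — 2nd Wednesday is May 14, 2003.
2nd Wednesday of June 2003: June 11, 2003.
July 2003 — 2nd Wednesday is July 9, 2003.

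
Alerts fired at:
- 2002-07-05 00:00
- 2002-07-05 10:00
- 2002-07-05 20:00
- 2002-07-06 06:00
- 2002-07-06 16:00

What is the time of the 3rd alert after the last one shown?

Spacing: 10, 10, 10, 10 h — constant 10 h.
2002-07-06 16:00 + 10 h = 2002-07-07 02:00.
2002-07-07 02:00 + 10 h = 2002-07-07 12:00.
2002-07-07 12:00 + 10 h = 2002-07-07 22:00.

2002-07-07 22:00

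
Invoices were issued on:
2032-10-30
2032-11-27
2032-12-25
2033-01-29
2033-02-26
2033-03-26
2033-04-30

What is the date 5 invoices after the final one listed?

All Saturdays; the gaps (28, 28, 35, 28, 28, 35) vary with month length.
This is the last Saturday of each month.
May 2033 ends with Saturday 2033-05-28.
Last Saturday of June 2033: 2033-06-25.
July 2033 ends with Saturday 2033-07-30.
Last Saturday of August 2033: 2033-08-27.
Last Saturday of September 2033: 2033-09-24.

2033-09-24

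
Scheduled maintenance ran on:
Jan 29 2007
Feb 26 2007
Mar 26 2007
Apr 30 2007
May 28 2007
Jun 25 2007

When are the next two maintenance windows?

Jul 30 2007, Aug 27 2007

These are Mondays with 28, 28, 35, 28, 28-day gaps.
Each is the final Monday of its month — Jan 29 2007 is past the 28th, so '4th Monday' doesn't fit.
Last Monday of July 2007: Jul 30 2007.
Last Monday of August 2007: Aug 27 2007.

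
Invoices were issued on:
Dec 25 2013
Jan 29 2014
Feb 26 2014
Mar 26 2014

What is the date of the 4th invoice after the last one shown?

Jul 30 2014

These are Wednesdays with 35, 28, 28-day gaps.
Each is the final Wednesday of its month — Jan 29 2014 is past the 28th, so '4th Wednesday' doesn't fit.
April 2014 ends with Wednesday Apr 30 2014.
May 2014 ends with Wednesday May 28 2014.
Last Wednesday of June 2014: Jun 25 2014.
July 2014 ends with Wednesday Jul 30 2014.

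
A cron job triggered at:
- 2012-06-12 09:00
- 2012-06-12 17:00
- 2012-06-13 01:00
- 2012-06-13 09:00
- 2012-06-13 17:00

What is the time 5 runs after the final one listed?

Spacing: 8, 8, 8, 8 h — constant 8 h.
2012-06-13 17:00 + 8 h = 2012-06-14 01:00.
2012-06-14 01:00 + 8 h = 2012-06-14 09:00.
2012-06-14 09:00 + 8 h = 2012-06-14 17:00.
2012-06-14 17:00 + 8 h = 2012-06-15 01:00.
2012-06-15 01:00 + 8 h = 2012-06-15 09:00.

2012-06-15 09:00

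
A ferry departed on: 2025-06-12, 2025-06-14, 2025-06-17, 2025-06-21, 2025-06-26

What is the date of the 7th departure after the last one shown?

Intervals are 2, 3, 4, 5 days — an arithmetic progression with common difference 1.
Next gap: 6 days. 2025-06-26 + 6 days = 2025-07-02.
Next gap: 7 days. 2025-07-02 + 7 days = 2025-07-09.
Next gap: 8 days. 2025-07-09 + 8 days = 2025-07-17.
Next gap: 9 days. 2025-07-17 + 9 days = 2025-07-26.
Next gap: 10 days. 2025-07-26 + 10 days = 2025-08-05.
Next gap: 11 days. 2025-08-05 + 11 days = 2025-08-16.
Next gap: 12 days. 2025-08-16 + 12 days = 2025-08-28.

2025-08-28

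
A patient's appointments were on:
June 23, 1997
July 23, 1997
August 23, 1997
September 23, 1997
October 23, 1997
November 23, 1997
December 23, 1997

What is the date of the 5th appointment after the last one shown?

May 23, 1998

Each date is the 23rd; the gaps (30, 31, 31, 30, 31, 30) track the month lengths.
The rule is the 23rd of each month.
January 1998: January 23, 1998.
Next: February 1998 → February 23, 1998.
Next: March 1998 → March 23, 1998.
Next: April 1998 → April 23, 1998.
Next: May 1998 → May 23, 1998.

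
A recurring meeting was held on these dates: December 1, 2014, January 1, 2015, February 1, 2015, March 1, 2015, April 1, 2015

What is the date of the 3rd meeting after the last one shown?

July 1, 2015

The day-of-month is always 1 (31, 31, 28, 31 days between events).
So this recurs on the 1st of each month.
May 2015: May 1, 2015.
June 2015: June 1, 2015.
July 2015: July 1, 2015.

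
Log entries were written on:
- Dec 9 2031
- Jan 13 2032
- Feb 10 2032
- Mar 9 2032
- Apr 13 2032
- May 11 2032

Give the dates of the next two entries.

Gaps: 35, 28, 28, 35, 28 days — a mix of 28 and 35. Every date is a Tuesday.
Each is the 2nd Tuesday of its month.
June 2032 — 2nd Tuesday is Jun 8 2032.
July 2032 — 2nd Tuesday is Jul 13 2032.

Jun 8 2032, Jul 13 2032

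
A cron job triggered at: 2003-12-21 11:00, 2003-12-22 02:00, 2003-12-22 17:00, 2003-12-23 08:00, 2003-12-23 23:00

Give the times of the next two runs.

Gaps: 15, 15, 15, 15 hours — each event is 15 hours after the previous one.
2003-12-23 23:00 + 15 h = 2003-12-24 14:00.
2003-12-24 14:00 + 15 h = 2003-12-25 05:00.

2003-12-24 14:00, 2003-12-25 05:00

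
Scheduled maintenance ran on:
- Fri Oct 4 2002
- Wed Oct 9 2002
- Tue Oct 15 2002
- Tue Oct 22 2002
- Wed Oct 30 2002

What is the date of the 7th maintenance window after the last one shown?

Wed Jan 22 2003

The spacing grows by 1 each time: 5, 6, 7, 8 days.
Next gap: 9 days. Wed Oct 30 2002 + 9 days = Fri Nov 8 2002.
Next gap: 10 days. Fri Nov 8 2002 + 10 days = Mon Nov 18 2002.
Next gap: 11 days. Mon Nov 18 2002 + 11 days = Fri Nov 29 2002.
Next gap: 12 days. Fri Nov 29 2002 + 12 days = Wed Dec 11 2002.
Next gap: 13 days. Wed Dec 11 2002 + 13 days = Tue Dec 24 2002.
Next gap: 14 days. Tue Dec 24 2002 + 14 days = Tue Jan 7 2003.
Next gap: 15 days. Tue Jan 7 2003 + 15 days = Wed Jan 22 2003.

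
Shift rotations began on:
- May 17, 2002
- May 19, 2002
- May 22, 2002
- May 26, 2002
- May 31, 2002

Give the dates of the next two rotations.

Intervals are 2, 3, 4, 5 days — an arithmetic progression with common difference 1.
Next gap: 6 days. May 31, 2002 + 6 days = June 6, 2002.
Next gap: 7 days. June 6, 2002 + 7 days = June 13, 2002.

June 6, 2002; June 13, 2002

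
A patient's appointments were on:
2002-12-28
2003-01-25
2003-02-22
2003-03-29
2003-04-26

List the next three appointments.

Every date is a Saturday; gaps 28, 28, 35, 28 days.
Each is the last Saturday of its month (at least one falls on the 29th or later, ruling out '4th Saturday').
May 2003 ends with Saturday 2003-05-31.
Last Saturday of June 2003: 2003-06-28.
July 2003 ends with Saturday 2003-07-26.

2003-05-31, 2003-06-28, 2003-07-26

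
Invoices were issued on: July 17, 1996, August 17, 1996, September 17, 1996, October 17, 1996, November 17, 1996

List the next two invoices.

December 17, 1996; January 17, 1997

The day-of-month is always 17 (31, 31, 30, 31 days between events).
So this recurs on the 17th of each month.
December 1996: December 17, 1996.
January 1997: January 17, 1997.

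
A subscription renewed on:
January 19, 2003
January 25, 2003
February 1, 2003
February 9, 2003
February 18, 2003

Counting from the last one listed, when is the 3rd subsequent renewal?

Gaps: 6, 7, 8, 9 days — each gap is 1 larger than the previous one.
Next gap: 10 days. February 18, 2003 + 10 days = February 28, 2003.
Next gap: 11 days. February 28, 2003 + 11 days = March 11, 2003.
Next gap: 12 days. March 11, 2003 + 12 days = March 23, 2003.

March 23, 2003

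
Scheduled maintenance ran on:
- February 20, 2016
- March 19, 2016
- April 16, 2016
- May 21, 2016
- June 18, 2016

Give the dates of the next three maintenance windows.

Gaps: 28, 28, 35, 28 days — a mix of 28 and 35. Every date is a Saturday.
Each is the 3rd Saturday of its month.
3rd Saturday of July 2016: July 16, 2016.
August 2016 — 3rd Saturday is August 20, 2016.
September 2016 — 3rd Saturday is September 17, 2016.

July 16, 2016; August 20, 2016; September 17, 2016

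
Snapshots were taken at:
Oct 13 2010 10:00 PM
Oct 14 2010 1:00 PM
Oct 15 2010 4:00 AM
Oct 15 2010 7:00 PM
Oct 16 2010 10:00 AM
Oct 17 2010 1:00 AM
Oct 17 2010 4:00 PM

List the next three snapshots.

Gaps: 15, 15, 15, 15, 15, 15 hours — each event is 15 hours after the previous one.
Oct 17 2010 4:00 PM + 15 h = Oct 18 2010 7:00 AM.
Oct 18 2010 7:00 AM + 15 h = Oct 18 2010 10:00 PM.
Oct 18 2010 10:00 PM + 15 h = Oct 19 2010 1:00 PM.

Oct 18 2010 7:00 AM, Oct 18 2010 10:00 PM, Oct 19 2010 1:00 PM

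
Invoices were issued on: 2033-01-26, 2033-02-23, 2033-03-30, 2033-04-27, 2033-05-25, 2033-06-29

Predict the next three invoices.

2033-07-27, 2033-08-31, 2033-09-28

All Wednesdays; the gaps (28, 35, 28, 28, 35) vary with month length.
This is the last Wednesday of each month.
July 2033 ends with Wednesday 2033-07-27.
Last Wednesday of August 2033: 2033-08-31.
September 2033 ends with Wednesday 2033-09-28.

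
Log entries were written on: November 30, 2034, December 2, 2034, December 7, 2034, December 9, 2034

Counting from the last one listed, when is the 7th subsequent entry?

January 4, 2035

The gap pattern 2, 5, 2 repeats every 2 events.
These are the Thursdays and Saturdays of each week.
The following Thursday is December 14, 2034.
The following Saturday is December 16, 2034.
Next Thursday: December 21, 2034.
Next Saturday: December 23, 2034.
The following Thursday is December 28, 2034.
The following Saturday is December 30, 2034.
Next Thursday: January 4, 2035.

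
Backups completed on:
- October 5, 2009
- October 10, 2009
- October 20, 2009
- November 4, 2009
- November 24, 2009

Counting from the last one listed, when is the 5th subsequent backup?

Gaps: 5, 10, 15, 20 days — each gap is 5 larger than the previous one.
Next gap: 25 days. November 24, 2009 + 25 days = December 19, 2009.
Next gap: 30 days. December 19, 2009 + 30 days = January 18, 2010.
Next gap: 35 days. January 18, 2010 + 35 days = February 22, 2010.
Next gap: 40 days. February 22, 2010 + 40 days = April 3, 2010.
Next gap: 45 days. April 3, 2010 + 45 days = May 18, 2010.

May 18, 2010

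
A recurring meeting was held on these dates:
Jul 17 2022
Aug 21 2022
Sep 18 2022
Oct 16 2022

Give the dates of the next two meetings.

Nov 20 2022, Dec 18 2022

All dates are Sundays, 35, 28, 28 days apart.
Specifically, the 3rd Sunday of each month.
3rd Sunday of November 2022: Nov 20 2022.
December 2022 — 3rd Sunday is Dec 18 2022.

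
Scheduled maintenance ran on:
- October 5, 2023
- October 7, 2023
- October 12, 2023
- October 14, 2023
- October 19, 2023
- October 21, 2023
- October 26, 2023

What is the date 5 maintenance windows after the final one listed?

Gaps: 2, 5, 2, 5, 2, 5 days — not constant, but cyclic with period 2.
The events fall on every Thursday and Saturday.
Next Saturday: October 28, 2023.
The following Thursday is November 2, 2023.
Next Saturday: November 4, 2023.
Next Thursday: November 9, 2023.
Next Saturday: November 11, 2023.

November 11, 2023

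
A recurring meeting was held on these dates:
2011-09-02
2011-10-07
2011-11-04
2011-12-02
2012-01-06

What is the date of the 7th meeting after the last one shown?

2012-08-03

Gaps: 35, 28, 28, 35 days — a mix of 28 and 35. Every date is a Friday.
Each is the 1st Friday of its month.
February 2012 — 1st Friday is 2012-02-03.
March 2012 — 1st Friday is 2012-03-02.
April 2012 — 1st Friday is 2012-04-06.
May 2012 — 1st Friday is 2012-05-04.
1st Friday of June 2012: 2012-06-01.
1st Friday of July 2012: 2012-07-06.
August 2012 — 1st Friday is 2012-08-03.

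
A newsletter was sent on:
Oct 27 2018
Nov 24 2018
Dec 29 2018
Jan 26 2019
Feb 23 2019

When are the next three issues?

Every date is a Saturday; gaps 28, 35, 28, 28 days.
Each is the last Saturday of its month (at least one falls on the 29th or later, ruling out '4th Saturday').
March 2019 ends with Saturday Mar 30 2019.
April 2019 ends with Saturday Apr 27 2019.
Last Saturday of May 2019: May 25 2019.

Mar 30 2019, Apr 27 2019, May 25 2019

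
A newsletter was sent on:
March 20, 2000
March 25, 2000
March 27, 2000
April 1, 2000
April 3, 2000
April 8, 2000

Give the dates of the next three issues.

Every event lands on a Monday or Saturday (gaps cycle 5, 2, 5, 2, 5).
So the schedule is: every Monday and Saturday.
The following Monday is April 10, 2000.
Next Saturday: April 15, 2000.
The following Monday is April 17, 2000.

April 10, 2000; April 15, 2000; April 17, 2000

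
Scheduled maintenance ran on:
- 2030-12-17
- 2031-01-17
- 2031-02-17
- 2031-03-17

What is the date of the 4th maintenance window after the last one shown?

2031-07-17

Gaps: 31, 31, 28 days — not constant. Every event is on the 17th of the month.
Pattern: the 17th of each month.
April 2031: 2031-04-17.
Next: May 2031 → 2031-05-17.
Next: June 2031 → 2031-06-17.
Next: July 2031 → 2031-07-17.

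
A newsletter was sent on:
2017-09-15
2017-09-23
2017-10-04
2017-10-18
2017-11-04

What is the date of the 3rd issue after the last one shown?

2018-01-12

Intervals are 8, 11, 14, 17 days — an arithmetic progression with common difference 3.
Next gap: 20 days. 2017-11-04 + 20 days = 2017-11-24.
Next gap: 23 days. 2017-11-24 + 23 days = 2017-12-17.
Next gap: 26 days. 2017-12-17 + 26 days = 2018-01-12.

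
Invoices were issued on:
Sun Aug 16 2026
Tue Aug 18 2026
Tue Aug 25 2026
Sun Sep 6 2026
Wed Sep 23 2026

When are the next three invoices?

Intervals are 2, 7, 12, 17 days — an arithmetic progression with common difference 5.
Next gap: 22 days. Wed Sep 23 2026 + 22 days = Thu Oct 15 2026.
Next gap: 27 days. Thu Oct 15 2026 + 27 days = Wed Nov 11 2026.
Next gap: 32 days. Wed Nov 11 2026 + 32 days = Sun Dec 13 2026.

Thu Oct 15 2026, Wed Nov 11 2026, Sun Dec 13 2026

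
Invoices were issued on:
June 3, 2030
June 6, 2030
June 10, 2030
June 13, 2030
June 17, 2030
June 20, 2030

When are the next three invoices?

Every event lands on a Monday or Thursday (gaps cycle 3, 4, 3, 4, 3).
So the schedule is: every Monday and Thursday.
The following Monday is June 24, 2030.
Next Thursday: June 27, 2030.
Next Monday: July 1, 2030.

June 24, 2030; June 27, 2030; July 1, 2030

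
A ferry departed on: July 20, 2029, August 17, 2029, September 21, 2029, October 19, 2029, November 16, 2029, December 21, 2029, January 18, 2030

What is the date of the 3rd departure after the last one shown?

April 19, 2030

Gaps: 28, 35, 28, 28, 35, 28 days — a mix of 28 and 35. Every date is a Friday.
Each is the 3rd Friday of its month.
3rd Friday of February 2030: February 15, 2030.
3rd Friday of March 2030: March 15, 2030.
April 2030 — 3rd Friday is April 19, 2030.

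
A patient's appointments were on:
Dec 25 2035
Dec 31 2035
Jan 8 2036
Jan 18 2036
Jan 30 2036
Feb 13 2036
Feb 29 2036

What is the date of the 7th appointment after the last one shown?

The spacing grows by 2 each time: 6, 8, 10, 12, 14, 16 days.
Next gap: 18 days. Feb 29 2036 + 18 days = Mar 18 2036.
Next gap: 20 days. Mar 18 2036 + 20 days = Apr 7 2036.
Next gap: 22 days. Apr 7 2036 + 22 days = Apr 29 2036.
Next gap: 24 days. Apr 29 2036 + 24 days = May 23 2036.
Next gap: 26 days. May 23 2036 + 26 days = Jun 18 2036.
Next gap: 28 days. Jun 18 2036 + 28 days = Jul 16 2036.
Next gap: 30 days. Jul 16 2036 + 30 days = Aug 15 2036.

Aug 15 2036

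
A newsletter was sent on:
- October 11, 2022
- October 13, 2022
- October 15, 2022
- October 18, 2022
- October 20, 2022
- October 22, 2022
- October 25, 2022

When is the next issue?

October 27, 2022

The gap pattern 2, 2, 3, 2, 2, 3 repeats every 3 events.
These are the Tuesdays, Thursdays and Saturdays of each week.
Next Thursday: October 27, 2022.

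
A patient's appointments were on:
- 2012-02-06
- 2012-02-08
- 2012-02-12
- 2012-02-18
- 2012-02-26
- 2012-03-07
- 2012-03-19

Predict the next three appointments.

Intervals are 2, 4, 6, 8, 10, 12 days — an arithmetic progression with common difference 2.
Next gap: 14 days. 2012-03-19 + 14 days = 2012-04-02.
Next gap: 16 days. 2012-04-02 + 16 days = 2012-04-18.
Next gap: 18 days. 2012-04-18 + 18 days = 2012-05-06.

2012-04-02, 2012-04-18, 2012-05-06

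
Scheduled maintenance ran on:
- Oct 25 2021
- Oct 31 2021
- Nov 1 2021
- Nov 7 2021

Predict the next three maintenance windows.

Every event lands on a Monday or Sunday (gaps cycle 6, 1, 6).
So the schedule is: every Monday and Sunday.
Next Monday: Nov 8 2021.
The following Sunday is Nov 14 2021.
Next Monday: Nov 15 2021.

Nov 8 2021, Nov 14 2021, Nov 15 2021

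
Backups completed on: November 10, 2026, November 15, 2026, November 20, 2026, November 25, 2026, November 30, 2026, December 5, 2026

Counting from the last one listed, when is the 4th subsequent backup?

Gaps between consecutive events: 5, 5, 5, 5, 5 days — a constant 5-day interval.
December 5, 2026 + 5 days = December 10, 2026.
December 10, 2026 + 5 days = December 15, 2026.
December 15, 2026 + 5 days = December 20, 2026.
December 20, 2026 + 5 days = December 25, 2026.

December 25, 2026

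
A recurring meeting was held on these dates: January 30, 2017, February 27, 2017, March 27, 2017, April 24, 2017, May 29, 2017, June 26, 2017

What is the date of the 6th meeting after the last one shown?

All Mondays; the gaps (28, 28, 28, 35, 28) vary with month length.
This is the last Monday of each month.
Last Monday of July 2017: July 31, 2017.
August 2017 ends with Monday August 28, 2017.
September 2017 ends with Monday September 25, 2017.
October 2017 ends with Monday October 30, 2017.
November 2017 ends with Monday November 27, 2017.
Last Monday of December 2017: December 25, 2017.

December 25, 2017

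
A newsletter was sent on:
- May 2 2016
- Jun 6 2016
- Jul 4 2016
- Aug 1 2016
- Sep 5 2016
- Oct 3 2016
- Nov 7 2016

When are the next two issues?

Dec 5 2016, Jan 2 2017

Gaps: 35, 28, 28, 35, 28, 35 days — a mix of 28 and 35. Every date is a Monday.
Each is the 1st Monday of its month.
1st Monday of December 2016: Dec 5 2016.
1st Monday of January 2017: Jan 2 2017.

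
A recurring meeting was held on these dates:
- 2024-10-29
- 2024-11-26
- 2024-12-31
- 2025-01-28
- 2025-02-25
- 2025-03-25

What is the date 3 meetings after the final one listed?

2025-06-24

Every date is a Tuesday; gaps 28, 35, 28, 28, 28 days.
Each is the last Tuesday of its month (at least one falls on the 29th or later, ruling out '4th Tuesday').
Last Tuesday of April 2025: 2025-04-29.
May 2025 ends with Tuesday 2025-05-27.
Last Tuesday of June 2025: 2025-06-24.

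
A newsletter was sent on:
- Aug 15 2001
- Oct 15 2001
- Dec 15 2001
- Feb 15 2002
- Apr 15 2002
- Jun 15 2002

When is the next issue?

Aug 15 2002

Gaps: 61, 61, 62, 59, 61 days — not constant. Every event is on the 15th of the month.
Pattern: the 15th of every 2 months.
August 2002: Aug 15 2002.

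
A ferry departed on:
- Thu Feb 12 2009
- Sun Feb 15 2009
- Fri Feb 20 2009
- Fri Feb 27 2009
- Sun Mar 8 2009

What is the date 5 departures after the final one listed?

Fri May 22 2009

Intervals are 3, 5, 7, 9 days — an arithmetic progression with common difference 2.
Next gap: 11 days. Sun Mar 8 2009 + 11 days = Thu Mar 19 2009.
Next gap: 13 days. Thu Mar 19 2009 + 13 days = Wed Apr 1 2009.
Next gap: 15 days. Wed Apr 1 2009 + 15 days = Thu Apr 16 2009.
Next gap: 17 days. Thu Apr 16 2009 + 17 days = Sun May 3 2009.
Next gap: 19 days. Sun May 3 2009 + 19 days = Fri May 22 2009.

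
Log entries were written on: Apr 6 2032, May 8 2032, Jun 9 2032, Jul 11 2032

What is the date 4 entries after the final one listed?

Nov 16 2032

Every event comes 32 days after the last (32, 32, 32).
Jul 11 2032 + 32 days = Aug 12 2032.
Aug 12 2032 + 32 days = Sep 13 2032.
Sep 13 2032 + 32 days = Oct 15 2032.
Oct 15 2032 + 32 days = Nov 16 2032.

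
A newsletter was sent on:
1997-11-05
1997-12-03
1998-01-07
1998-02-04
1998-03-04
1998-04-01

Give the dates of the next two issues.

Gaps: 28, 35, 28, 28, 28 days — a mix of 28 and 35. Every date is a Wednesday.
Each is the 1st Wednesday of its month.
May 1998 — 1st Wednesday is 1998-05-06.
June 1998 — 1st Wednesday is 1998-06-03.

1998-05-06, 1998-06-03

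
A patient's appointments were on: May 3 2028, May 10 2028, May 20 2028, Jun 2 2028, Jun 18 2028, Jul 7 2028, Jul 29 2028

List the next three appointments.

The spacing grows by 3 each time: 7, 10, 13, 16, 19, 22 days.
Next gap: 25 days. Jul 29 2028 + 25 days = Aug 23 2028.
Next gap: 28 days. Aug 23 2028 + 28 days = Sep 20 2028.
Next gap: 31 days. Sep 20 2028 + 31 days = Oct 21 2028.

Aug 23 2028, Sep 20 2028, Oct 21 2028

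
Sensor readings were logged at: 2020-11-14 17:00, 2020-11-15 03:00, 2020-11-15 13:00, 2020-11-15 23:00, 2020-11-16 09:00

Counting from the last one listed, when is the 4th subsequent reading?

Gaps: 10, 10, 10, 10 hours — each event is 10 hours after the previous one.
2020-11-16 09:00 + 10 h = 2020-11-16 19:00.
2020-11-16 19:00 + 10 h = 2020-11-17 05:00.
2020-11-17 05:00 + 10 h = 2020-11-17 15:00.
2020-11-17 15:00 + 10 h = 2020-11-18 01:00.

2020-11-18 01:00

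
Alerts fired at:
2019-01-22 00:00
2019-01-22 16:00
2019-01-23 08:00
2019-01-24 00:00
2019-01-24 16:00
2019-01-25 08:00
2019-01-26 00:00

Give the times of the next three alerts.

2019-01-26 16:00, 2019-01-27 08:00, 2019-01-28 00:00

Spacing: 16, 16, 16, 16, 16, 16 h — constant 16 h.
2019-01-26 00:00 + 16 h = 2019-01-26 16:00.
2019-01-26 16:00 + 16 h = 2019-01-27 08:00.
2019-01-27 08:00 + 16 h = 2019-01-28 00:00.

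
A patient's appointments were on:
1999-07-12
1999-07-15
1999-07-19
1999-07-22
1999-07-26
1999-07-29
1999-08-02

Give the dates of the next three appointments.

Gaps: 3, 4, 3, 4, 3, 4 days — not constant, but cyclic with period 2.
The events fall on every Monday and Thursday.
Next Thursday: 1999-08-05.
The following Monday is 1999-08-09.
Next Thursday: 1999-08-12.

1999-08-05, 1999-08-09, 1999-08-12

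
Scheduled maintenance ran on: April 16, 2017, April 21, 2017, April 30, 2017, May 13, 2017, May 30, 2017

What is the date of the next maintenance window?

June 20, 2017

Gaps: 5, 9, 13, 17 days — each gap is 4 larger than the previous one.
Next gap: 21 days. May 30, 2017 + 21 days = June 20, 2017.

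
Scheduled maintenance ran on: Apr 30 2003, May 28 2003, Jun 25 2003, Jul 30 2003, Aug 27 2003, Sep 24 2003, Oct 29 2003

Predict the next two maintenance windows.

These are Wednesdays with 28, 28, 35, 28, 28, 35-day gaps.
Each is the final Wednesday of its month — Apr 30 2003 is past the 28th, so '4th Wednesday' doesn't fit.
Last Wednesday of November 2003: Nov 26 2003.
December 2003 ends with Wednesday Dec 31 2003.

Nov 26 2003, Dec 31 2003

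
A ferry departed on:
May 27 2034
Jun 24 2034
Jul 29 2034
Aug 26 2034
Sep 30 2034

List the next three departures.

Oct 28 2034, Nov 25 2034, Dec 30 2034

Every date is a Saturday; gaps 28, 35, 28, 35 days.
Each is the last Saturday of its month (at least one falls on the 29th or later, ruling out '4th Saturday').
Last Saturday of October 2034: Oct 28 2034.
Last Saturday of November 2034: Nov 25 2034.
December 2034 ends with Saturday Dec 30 2034.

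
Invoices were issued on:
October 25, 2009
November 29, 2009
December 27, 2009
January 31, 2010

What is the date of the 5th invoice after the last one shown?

June 27, 2010

Every date is a Sunday; gaps 35, 28, 35 days.
Each is the last Sunday of its month (at least one falls on the 29th or later, ruling out '4th Sunday').
Last Sunday of February 2010: February 28, 2010.
Last Sunday of March 2010: March 28, 2010.
April 2010 ends with Sunday April 25, 2010.
Last Sunday of May 2010: May 30, 2010.
June 2010 ends with Sunday June 27, 2010.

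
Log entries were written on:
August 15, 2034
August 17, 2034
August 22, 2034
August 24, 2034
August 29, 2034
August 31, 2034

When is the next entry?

September 5, 2034

Every event lands on a Tuesday or Thursday (gaps cycle 2, 5, 2, 5, 2).
So the schedule is: every Tuesday and Thursday.
The following Tuesday is September 5, 2034.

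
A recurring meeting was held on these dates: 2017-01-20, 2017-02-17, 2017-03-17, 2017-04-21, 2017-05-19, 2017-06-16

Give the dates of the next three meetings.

Gaps: 28, 28, 35, 28, 28 days — a mix of 28 and 35. Every date is a Friday.
Each is the 3rd Friday of its month.
July 2017 — 3rd Friday is 2017-07-21.
August 2017 — 3rd Friday is 2017-08-18.
3rd Friday of September 2017: 2017-09-15.

2017-07-21, 2017-08-18, 2017-09-15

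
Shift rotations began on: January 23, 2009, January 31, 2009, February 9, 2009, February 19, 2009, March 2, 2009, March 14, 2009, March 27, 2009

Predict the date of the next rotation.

April 10, 2009

Gaps: 8, 9, 10, 11, 12, 13 days — each gap is 1 larger than the previous one.
Next gap: 14 days. March 27, 2009 + 14 days = April 10, 2009.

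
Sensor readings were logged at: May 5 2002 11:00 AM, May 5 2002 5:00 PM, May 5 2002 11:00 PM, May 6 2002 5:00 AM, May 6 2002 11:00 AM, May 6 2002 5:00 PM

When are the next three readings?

Gaps: 6, 6, 6, 6, 6 hours — each event is 6 hours after the previous one.
May 6 2002 5:00 PM + 6 h = May 6 2002 11:00 PM.
May 6 2002 11:00 PM + 6 h = May 7 2002 5:00 AM.
May 7 2002 5:00 AM + 6 h = May 7 2002 11:00 AM.

May 6 2002 11:00 PM, May 7 2002 5:00 AM, May 7 2002 11:00 AM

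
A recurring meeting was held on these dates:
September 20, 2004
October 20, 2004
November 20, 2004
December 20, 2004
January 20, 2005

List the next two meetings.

February 20, 2005; March 20, 2005

Each date is the 20th; the gaps (30, 31, 30, 31) track the month lengths.
The rule is the 20th of each month.
Next: February 2005 → February 20, 2005.
Next: March 2005 → March 20, 2005.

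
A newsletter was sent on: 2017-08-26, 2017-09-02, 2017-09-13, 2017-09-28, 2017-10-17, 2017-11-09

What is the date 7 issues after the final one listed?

Gaps: 7, 11, 15, 19, 23 days — each gap is 4 larger than the previous one.
Next gap: 27 days. 2017-11-09 + 27 days = 2017-12-06.
Next gap: 31 days. 2017-12-06 + 31 days = 2018-01-06.
Next gap: 35 days. 2018-01-06 + 35 days = 2018-02-10.
Next gap: 39 days. 2018-02-10 + 39 days = 2018-03-21.
Next gap: 43 days. 2018-03-21 + 43 days = 2018-05-03.
Next gap: 47 days. 2018-05-03 + 47 days = 2018-06-19.
Next gap: 51 days. 2018-06-19 + 51 days = 2018-08-09.

2018-08-09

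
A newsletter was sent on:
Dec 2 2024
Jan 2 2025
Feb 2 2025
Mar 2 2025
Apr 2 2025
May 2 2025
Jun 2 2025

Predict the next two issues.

Each date is the 2nd; the gaps (31, 31, 28, 31, 30, 31) track the month lengths.
The rule is the 2nd of each month.
Next: July 2025 → Jul 2 2025.
August 2025: Aug 2 2025.

Jul 2 2025, Aug 2 2025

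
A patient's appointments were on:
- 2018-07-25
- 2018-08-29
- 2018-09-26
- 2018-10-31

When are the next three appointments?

2018-11-28, 2018-12-26, 2019-01-30

Every date is a Wednesday; gaps 35, 28, 35 days.
Each is the last Wednesday of its month (at least one falls on the 29th or later, ruling out '4th Wednesday').
November 2018 ends with Wednesday 2018-11-28.
Last Wednesday of December 2018: 2018-12-26.
January 2019 ends with Wednesday 2019-01-30.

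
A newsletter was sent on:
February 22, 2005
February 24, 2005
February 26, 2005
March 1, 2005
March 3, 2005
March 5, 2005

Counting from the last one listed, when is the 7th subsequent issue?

The gap pattern 2, 2, 3, 2, 2 repeats every 3 events.
These are the Tuesdays, Thursdays and Saturdays of each week.
Next Tuesday: March 8, 2005.
Next Thursday: March 10, 2005.
Next Saturday: March 12, 2005.
The following Tuesday is March 15, 2005.
Next Thursday: March 17, 2005.
The following Saturday is March 19, 2005.
The following Tuesday is March 22, 2005.

March 22, 2005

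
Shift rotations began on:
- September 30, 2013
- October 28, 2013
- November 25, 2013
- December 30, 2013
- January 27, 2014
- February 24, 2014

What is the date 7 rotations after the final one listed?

All Mondays; the gaps (28, 28, 35, 28, 28) vary with month length.
This is the last Monday of each month.
March 2014 ends with Monday March 31, 2014.
Last Monday of April 2014: April 28, 2014.
May 2014 ends with Monday May 26, 2014.
June 2014 ends with Monday June 30, 2014.
Last Monday of July 2014: July 28, 2014.
Last Monday of August 2014: August 25, 2014.
September 2014 ends with Monday September 29, 2014.

September 29, 2014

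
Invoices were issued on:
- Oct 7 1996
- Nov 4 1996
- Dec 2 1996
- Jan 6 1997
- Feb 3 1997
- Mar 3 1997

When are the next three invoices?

Apr 7 1997, May 5 1997, Jun 2 1997

Gaps: 28, 28, 35, 28, 28 days — a mix of 28 and 35. Every date is a Monday.
Each is the 1st Monday of its month.
1st Monday of April 1997: Apr 7 1997.
May 1997 — 1st Monday is May 5 1997.
June 1997 — 1st Monday is Jun 2 1997.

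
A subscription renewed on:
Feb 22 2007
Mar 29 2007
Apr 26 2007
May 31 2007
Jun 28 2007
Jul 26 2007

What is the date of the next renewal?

Every date is a Thursday; gaps 35, 28, 35, 28, 28 days.
Each is the last Thursday of its month (at least one falls on the 29th or later, ruling out '4th Thursday').
Last Thursday of August 2007: Aug 30 2007.

Aug 30 2007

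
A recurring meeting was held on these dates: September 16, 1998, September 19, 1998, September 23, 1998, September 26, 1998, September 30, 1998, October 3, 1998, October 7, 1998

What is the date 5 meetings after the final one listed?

Gaps: 3, 4, 3, 4, 3, 4 days — not constant, but cyclic with period 2.
The events fall on every Wednesday and Saturday.
Next Saturday: October 10, 1998.
The following Wednesday is October 14, 1998.
The following Saturday is October 17, 1998.
Next Wednesday: October 21, 1998.
Next Saturday: October 24, 1998.

October 24, 1998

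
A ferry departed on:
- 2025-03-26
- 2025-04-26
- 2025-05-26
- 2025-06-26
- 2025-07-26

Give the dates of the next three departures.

Gaps: 31, 30, 31, 30 days — not constant. Every event is on the 26th of the month.
Pattern: the 26th of each month.
Next: August 2025 → 2025-08-26.
September 2025: 2025-09-26.
Next: October 2025 → 2025-10-26.

2025-08-26, 2025-09-26, 2025-10-26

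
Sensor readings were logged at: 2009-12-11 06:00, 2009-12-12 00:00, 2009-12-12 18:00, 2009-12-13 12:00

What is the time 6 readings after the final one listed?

Gaps: 18, 18, 18 hours — each event is 18 hours after the previous one.
2009-12-13 12:00 + 18 h = 2009-12-14 06:00.
2009-12-14 06:00 + 18 h = 2009-12-15 00:00.
2009-12-15 00:00 + 18 h = 2009-12-15 18:00.
2009-12-15 18:00 + 18 h = 2009-12-16 12:00.
2009-12-16 12:00 + 18 h = 2009-12-17 06:00.
2009-12-17 06:00 + 18 h = 2009-12-18 00:00.

2009-12-18 00:00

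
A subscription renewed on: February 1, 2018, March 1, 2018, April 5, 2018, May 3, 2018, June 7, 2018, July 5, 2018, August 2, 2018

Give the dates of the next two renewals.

Gaps: 28, 35, 28, 35, 28, 28 days — a mix of 28 and 35. Every date is a Thursday.
Each is the 1st Thursday of its month.
1st Thursday of September 2018: September 6, 2018.
1st Thursday of October 2018: October 4, 2018.

September 6, 2018; October 4, 2018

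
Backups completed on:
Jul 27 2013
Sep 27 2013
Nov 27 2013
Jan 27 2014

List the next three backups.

The day-of-month is always 27 (62, 61, 61 days between events).
So this recurs on the 27th of every 2 months.
March 2014: Mar 27 2014.
May 2014: May 27 2014.
July 2014: Jul 27 2014.

Mar 27 2014, May 27 2014, Jul 27 2014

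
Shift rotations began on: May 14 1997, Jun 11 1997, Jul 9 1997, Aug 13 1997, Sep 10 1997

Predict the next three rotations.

Oct 8 1997, Nov 12 1997, Dec 10 1997

All dates are Wednesdays, 28, 28, 35, 28 days apart.
Specifically, the 2nd Wednesday of each month.
2nd Wednesday of October 1997: Oct 8 1997.
2nd Wednesday of November 1997: Nov 12 1997.
December 1997 — 2nd Wednesday is Dec 10 1997.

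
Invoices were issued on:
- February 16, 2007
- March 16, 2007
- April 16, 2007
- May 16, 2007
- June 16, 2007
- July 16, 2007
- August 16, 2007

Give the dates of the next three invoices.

The day-of-month is always 16 (28, 31, 30, 31, 30, 31 days between events).
So this recurs on the 16th of each month.
Next: September 2007 → September 16, 2007.
Next: October 2007 → October 16, 2007.
November 2007: November 16, 2007.

September 16, 2007; October 16, 2007; November 16, 2007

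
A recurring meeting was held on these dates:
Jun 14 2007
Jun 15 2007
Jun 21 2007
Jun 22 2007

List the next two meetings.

Jun 28 2007, Jun 29 2007

Gaps: 1, 6, 1 days — not constant, but cyclic with period 2.
The events fall on every Thursday and Friday.
Next Thursday: Jun 28 2007.
The following Friday is Jun 29 2007.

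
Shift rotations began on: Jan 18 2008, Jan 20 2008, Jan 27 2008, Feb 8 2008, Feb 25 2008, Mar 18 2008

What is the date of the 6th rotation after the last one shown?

The spacing grows by 5 each time: 2, 7, 12, 17, 22 days.
Next gap: 27 days. Mar 18 2008 + 27 days = Apr 14 2008.
Next gap: 32 days. Apr 14 2008 + 32 days = May 16 2008.
Next gap: 37 days. May 16 2008 + 37 days = Jun 22 2008.
Next gap: 42 days. Jun 22 2008 + 42 days = Aug 3 2008.
Next gap: 47 days. Aug 3 2008 + 47 days = Sep 19 2008.
Next gap: 52 days. Sep 19 2008 + 52 days = Nov 10 2008.

Nov 10 2008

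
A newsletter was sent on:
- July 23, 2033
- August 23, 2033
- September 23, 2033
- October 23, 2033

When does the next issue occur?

November 23, 2033

The day-of-month is always 23 (31, 31, 30 days between events).
So this recurs on the 23rd of each month.
November 2033: November 23, 2033.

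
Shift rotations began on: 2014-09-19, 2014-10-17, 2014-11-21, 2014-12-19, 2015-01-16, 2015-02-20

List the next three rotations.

2015-03-20, 2015-04-17, 2015-05-15

These are Fridays at 28- or 35-day spacing (28, 35, 28, 28, 35).
The pattern: 3rd Friday of the month.
3rd Friday of March 2015: 2015-03-20.
3rd Friday of April 2015: 2015-04-17.
3rd Friday of May 2015: 2015-05-15.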